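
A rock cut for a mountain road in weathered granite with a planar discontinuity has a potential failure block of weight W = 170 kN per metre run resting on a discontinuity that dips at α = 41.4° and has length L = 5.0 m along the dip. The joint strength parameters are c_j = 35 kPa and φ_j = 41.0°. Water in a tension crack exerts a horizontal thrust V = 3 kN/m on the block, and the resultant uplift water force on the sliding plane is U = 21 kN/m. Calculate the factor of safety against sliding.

Resolving the block weight along and normal to the plane and applying the Mohr–Coulomb strength on the joint:
N' = W cosα − U − V sinα = 170·cos41.4° − 21 − 3·sin41.4° = 104.5 kN/m
Driving force T = W sinα + V cosα = 170·sin41.4° + 3·cos41.4° = 114.7 kN/m
Resisting force R = c_j·L + N'·tanφ_j = 35·5.0 + 104.5·tan41.0° = 175.0 + 90.9 = 265.9 kN/m
FS = R / T = 265.9 / 114.7 = 2.319

FS = 2.32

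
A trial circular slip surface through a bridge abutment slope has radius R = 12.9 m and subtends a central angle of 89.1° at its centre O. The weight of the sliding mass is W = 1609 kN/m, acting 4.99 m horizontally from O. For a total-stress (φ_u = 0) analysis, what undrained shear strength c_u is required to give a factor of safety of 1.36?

c_u = 42.2 kPa

FS = c_u·L_a·R / (W·d), so c_u = FS·W·d / (L_a·R).
Arc length L_a = R·θ = 12.9·(89.1°·π/180) = 12.9·1.5551 = 20.06 m
c_u = 1.36·1609·4.99 / (20.06·12.9) = 10919.3 / 258.78 = 42.20 kPa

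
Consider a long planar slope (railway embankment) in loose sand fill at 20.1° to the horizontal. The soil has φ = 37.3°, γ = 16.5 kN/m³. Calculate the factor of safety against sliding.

FS = 2.08

For a dry cohesionless infinite slope the factor of safety is FS = tanφ / tanβ.
FS = tan37.3° / tan20.1° = 0.7618 / 0.3659 = 2.082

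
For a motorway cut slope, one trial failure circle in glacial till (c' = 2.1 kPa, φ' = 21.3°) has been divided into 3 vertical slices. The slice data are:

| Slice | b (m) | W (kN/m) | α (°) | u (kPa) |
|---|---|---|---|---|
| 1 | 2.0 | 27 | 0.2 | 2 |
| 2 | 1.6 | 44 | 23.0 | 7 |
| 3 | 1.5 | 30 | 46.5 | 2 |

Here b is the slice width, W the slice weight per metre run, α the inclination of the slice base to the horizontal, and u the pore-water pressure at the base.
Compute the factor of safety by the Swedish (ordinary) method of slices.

FS = 0.99

Ordinary method of slices: FS = Σ[c'·Δl_i + (W_i cosα_i − u_i·Δl_i)·tanφ'] / Σ W_i sinα_i, with Δl_i = b_i / cosα_i.
Slice 1: Δl = 2.0/cos0.2° = 2.000 m; N'_1 = 27·cos0.2° − 2·2.000 = 23.0; c'Δl = 4.20; W sinα = 0.1
Slice 2: Δl = 1.6/cos23.0° = 1.738 m; N'_2 = 44·cos23.0° − 7·1.738 = 28.3; c'Δl = 3.65; W sinα = 17.2
Slice 3: Δl = 1.5/cos46.5° = 2.179 m; N'_3 = 30·cos46.5° − 2·2.179 = 16.3; c'Δl = 4.58; W sinα = 21.8
Σc'Δl = 12.4 kN/m; ΣN' = 67.6 kN/m; ΣW sinα = 39.0 kN/m
Resisting = 12.4 + 67.6·tan21.3° = 12.4 + 26.4 = 38.8 kN/m
FS = 38.8 / 39.0 = 0.993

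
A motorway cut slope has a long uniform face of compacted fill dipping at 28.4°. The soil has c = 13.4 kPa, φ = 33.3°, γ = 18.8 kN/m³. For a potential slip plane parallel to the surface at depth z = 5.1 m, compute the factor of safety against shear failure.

FS = 1.55

For an infinite slope with a slip plane parallel to the surface (no pore pressure): FS = [c + γz cos²β tanφ] / [γz sinβ cosβ].
γz = 18.8·5.1 = 95.88 kN/m²
Numerator = 13.4 + 95.88·cos²28.4°·tan33.3° = 13.4 + 95.88·0.7738·0.6569 = 62.134 kPa
Denominator = 95.88·sin28.4°·cos28.4° = 95.88·0.4756·0.8796 = 40.114 kPa
FS = 62.134 / 40.114 = 1.549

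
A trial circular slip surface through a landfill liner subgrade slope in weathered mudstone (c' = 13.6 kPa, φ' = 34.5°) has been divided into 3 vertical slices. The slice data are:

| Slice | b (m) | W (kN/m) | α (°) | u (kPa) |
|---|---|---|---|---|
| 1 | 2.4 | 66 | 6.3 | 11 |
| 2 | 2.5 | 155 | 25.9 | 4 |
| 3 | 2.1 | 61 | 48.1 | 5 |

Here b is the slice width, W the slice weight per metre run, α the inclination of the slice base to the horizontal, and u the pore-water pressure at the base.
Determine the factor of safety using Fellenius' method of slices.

FS = 2.04

Ordinary method of slices: FS = Σ[c'·Δl_i + (W_i cosα_i − u_i·Δl_i)·tanφ'] / Σ W_i sinα_i, with Δl_i = b_i / cosα_i.
Slice 1: Δl = 2.4/cos6.3° = 2.415 m; N'_1 = 66·cos6.3° − 11·2.415 = 39.0; c'Δl = 32.84; W sinα = 7.2
Slice 2: Δl = 2.5/cos25.9° = 2.779 m; N'_2 = 155·cos25.9° − 4·2.779 = 128.3; c'Δl = 37.80; W sinα = 67.7
Slice 3: Δl = 2.1/cos48.1° = 3.145 m; N'_3 = 61·cos48.1° − 5·3.145 = 25.0; c'Δl = 42.77; W sinα = 45.4
Σc'Δl = 113.4 kN/m; ΣN' = 192.4 kN/m; ΣW sinα = 120.3 kN/m
Resisting = 113.4 + 192.4·tan34.5° = 113.4 + 132.2 = 245.6 kN/m
FS = 245.6 / 120.3 = 2.041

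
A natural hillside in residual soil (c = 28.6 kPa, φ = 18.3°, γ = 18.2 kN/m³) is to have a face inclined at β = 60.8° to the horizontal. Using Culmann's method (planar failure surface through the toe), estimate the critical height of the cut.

Culmann's analysis gives the critical failure plane at α_cr = (β + φ)/2 = (60.8 + 18.3)/2 = 39.5°, and the critical height
H_c = (4c/γ) · sinβ cosφ / [1 − cos(β − φ)]
    = (4·28.6/18.2) · sin60.8°·cos18.3° / [1 − cos(42.5°)]
    = 6.286 · 0.8729·0.9494 / [1 − 0.7373]
    = 6.286 · 0.8288 / 0.2627
    = 19.83 m

H_c = 19.83 m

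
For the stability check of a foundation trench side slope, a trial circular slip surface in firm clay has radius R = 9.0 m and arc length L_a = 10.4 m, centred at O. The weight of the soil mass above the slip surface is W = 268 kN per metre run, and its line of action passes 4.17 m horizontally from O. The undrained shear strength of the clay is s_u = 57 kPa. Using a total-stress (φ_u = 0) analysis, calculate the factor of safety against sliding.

FS = 4.77

Taking moments about the centre O, the resisting moment is provided by the undrained shear strength acting along the arc:
M_R = s_u·L_a·R = 57·10.40·9.0 = 5335.2 kN·m/m
M_D = W·d = 268·4.17 = 1117.6 kN·m/m
FS = M_R / M_D = 5335.2 / 1117.6 = 4.774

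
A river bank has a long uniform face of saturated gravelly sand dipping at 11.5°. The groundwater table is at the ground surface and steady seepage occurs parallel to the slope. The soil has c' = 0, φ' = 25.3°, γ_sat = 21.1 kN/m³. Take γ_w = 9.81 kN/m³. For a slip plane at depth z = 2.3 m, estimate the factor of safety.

With seepage parallel to the slope and the water table at the surface, the effective normal stress on the slip plane uses the buoyant unit weight γ' = γ_sat − γ_w while the driving shear stress uses γ_sat:
FS = [c' + γ' z cos²β tanφ'] / [γ_sat z sinβ cosβ]
(For c' = 0 this reduces to FS = (γ'/γ_sat)·tanφ'/tanβ.)
γ' = 21.1 − 9.81 = 11.29 kN/m³
Numerator = 0.0 + 11.29·2.3·cos²11.5°·tan25.3° = 0.0 + 11.29·2.3·0.9603·0.4727 = 11.787 kPa
Denominator = 21.1·2.3·sin11.5°·cos11.5° = 21.1·2.3·0.1994·0.9799 = 9.481 kPa
FS = 11.787 / 9.481 = 1.243

FS = 1.24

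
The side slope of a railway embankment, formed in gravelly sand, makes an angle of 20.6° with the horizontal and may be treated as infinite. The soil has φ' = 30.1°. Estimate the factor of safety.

FS = 1.54

For a dry cohesionless infinite slope the factor of safety is FS = tanφ' / tanβ.
FS = tan30.1° / tan20.6° = 0.5797 / 0.3759 = 1.542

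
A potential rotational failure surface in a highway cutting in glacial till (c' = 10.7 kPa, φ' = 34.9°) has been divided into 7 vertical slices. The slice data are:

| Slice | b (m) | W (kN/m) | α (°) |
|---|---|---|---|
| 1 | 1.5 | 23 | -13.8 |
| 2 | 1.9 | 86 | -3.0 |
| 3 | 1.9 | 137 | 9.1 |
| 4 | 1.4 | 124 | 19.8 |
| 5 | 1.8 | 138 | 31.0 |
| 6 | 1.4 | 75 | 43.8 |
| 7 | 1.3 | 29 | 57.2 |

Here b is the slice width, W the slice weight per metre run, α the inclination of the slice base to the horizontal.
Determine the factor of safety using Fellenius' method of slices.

FS = 2.61

Ordinary method of slices: FS = Σ[c'·Δl_i + (W_i cosα_i)·tanφ'] / Σ W_i sinα_i, with Δl_i = b_i / cosα_i.
Slice 1: Δl = 1.5/cos(-13.8°) = 1.545 m; N'_1 = 23·cos(-13.8°) = 22.3; c'Δl = 16.53; W sinα = -5.5
Slice 2: Δl = 1.9/cos(-3.0°) = 1.903 m; N'_2 = 86·cos(-3.0°) = 85.9; c'Δl = 20.36; W sinα = -4.5
Slice 3: Δl = 1.9/cos9.1° = 1.924 m; N'_3 = 137·cos9.1° = 135.3; c'Δl = 20.59; W sinα = 21.7
Slice 4: Δl = 1.4/cos19.8° = 1.488 m; N'_4 = 124·cos19.8° = 116.7; c'Δl = 15.92; W sinα = 42.0
Slice 5: Δl = 1.8/cos31.0° = 2.100 m; N'_5 = 138·cos31.0° = 118.3; c'Δl = 22.47; W sinα = 71.1
Slice 6: Δl = 1.4/cos43.8° = 1.940 m; N'_6 = 75·cos43.8° = 54.1; c'Δl = 20.75; W sinα = 51.9
Slice 7: Δl = 1.3/cos57.2° = 2.400 m; N'_7 = 29·cos57.2° = 15.7; c'Δl = 25.68; W sinα = 24.4
Σc'Δl = 142.3 kN/m; ΣN' = 548.3 kN/m; ΣW sinα = 201.0 kN/m
Resisting = 142.3 + 548.3·tan34.9° = 142.3 + 382.5 = 524.8 kN/m
FS = 524.8 / 201.0 = 2.610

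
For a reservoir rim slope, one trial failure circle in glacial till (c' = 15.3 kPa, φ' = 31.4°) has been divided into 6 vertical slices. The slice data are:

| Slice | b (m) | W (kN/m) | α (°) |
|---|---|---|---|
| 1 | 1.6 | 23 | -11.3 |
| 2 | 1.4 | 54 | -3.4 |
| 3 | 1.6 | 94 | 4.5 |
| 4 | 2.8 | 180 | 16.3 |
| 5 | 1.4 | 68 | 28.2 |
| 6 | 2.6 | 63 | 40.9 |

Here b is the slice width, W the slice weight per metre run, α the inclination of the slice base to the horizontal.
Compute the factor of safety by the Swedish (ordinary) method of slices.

FS = 3.78

Ordinary method of slices: FS = Σ[c'·Δl_i + (W_i cosα_i)·tanφ'] / Σ W_i sinα_i, with Δl_i = b_i / cosα_i.
Slice 1: Δl = 1.6/cos(-11.3°) = 1.632 m; N'_1 = 23·cos(-11.3°) = 22.6; c'Δl = 24.96; W sinα = -4.5
Slice 2: Δl = 1.4/cos(-3.4°) = 1.402 m; N'_2 = 54·cos(-3.4°) = 53.9; c'Δl = 21.46; W sinα = -3.2
Slice 3: Δl = 1.6/cos4.5° = 1.605 m; N'_3 = 94·cos4.5° = 93.7; c'Δl = 24.56; W sinα = 7.4
Slice 4: Δl = 2.8/cos16.3° = 2.917 m; N'_4 = 180·cos16.3° = 172.8; c'Δl = 44.63; W sinα = 50.5
Slice 5: Δl = 1.4/cos28.2° = 1.589 m; N'_5 = 68·cos28.2° = 59.9; c'Δl = 24.30; W sinα = 32.1
Slice 6: Δl = 2.6/cos40.9° = 3.440 m; N'_6 = 63·cos40.9° = 47.6; c'Δl = 52.63; W sinα = 41.2
Σc'Δl = 192.5 kN/m; ΣN' = 450.5 kN/m; ΣW sinα = 123.6 kN/m
Resisting = 192.5 + 450.5·tan31.4° = 192.5 + 275.0 = 467.5 kN/m
FS = 467.5 / 123.6 = 3.784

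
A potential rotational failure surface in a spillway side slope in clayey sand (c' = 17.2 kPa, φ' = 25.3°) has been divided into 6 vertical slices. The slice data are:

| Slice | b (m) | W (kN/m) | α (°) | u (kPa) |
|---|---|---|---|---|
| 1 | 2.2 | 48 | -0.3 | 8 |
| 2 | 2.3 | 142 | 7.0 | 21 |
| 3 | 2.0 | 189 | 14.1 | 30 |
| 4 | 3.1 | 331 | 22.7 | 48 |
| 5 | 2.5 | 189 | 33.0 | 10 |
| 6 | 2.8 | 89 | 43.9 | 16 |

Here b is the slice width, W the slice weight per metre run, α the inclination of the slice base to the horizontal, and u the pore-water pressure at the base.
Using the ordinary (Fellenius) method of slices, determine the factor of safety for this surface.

FS = 1.50

Ordinary method of slices: FS = Σ[c'·Δl_i + (W_i cosα_i − u_i·Δl_i)·tanφ'] / Σ W_i sinα_i, with Δl_i = b_i / cosα_i.
Slice 1: Δl = 2.2/cos(-0.3°) = 2.200 m; N'_1 = 48·cos(-0.3°) − 8·2.200 = 30.4; c'Δl = 37.84; W sinα = -0.3
Slice 2: Δl = 2.3/cos7.0° = 2.317 m; N'_2 = 142·cos7.0° − 21·2.317 = 92.3; c'Δl = 39.86; W sinα = 17.3
Slice 3: Δl = 2.0/cos14.1° = 2.062 m; N'_3 = 189·cos14.1° − 30·2.062 = 121.4; c'Δl = 35.47; W sinα = 46.0
Slice 4: Δl = 3.1/cos22.7° = 3.360 m; N'_4 = 331·cos22.7° − 48·3.360 = 144.1; c'Δl = 57.80; W sinα = 127.7
Slice 5: Δl = 2.5/cos33.0° = 2.981 m; N'_5 = 189·cos33.0° − 10·2.981 = 128.7; c'Δl = 51.27; W sinα = 102.9
Slice 6: Δl = 2.8/cos43.9° = 3.886 m; N'_6 = 89·cos43.9° − 16·3.886 = 2.0; c'Δl = 66.84; W sinα = 61.7
Σc'Δl = 289.1 kN/m; ΣN' = 518.8 kN/m; ΣW sinα = 355.5 kN/m
Resisting = 289.1 + 518.8·tan25.3° = 289.1 + 245.3 = 534.3 kN/m
FS = 534.3 / 355.5 = 1.503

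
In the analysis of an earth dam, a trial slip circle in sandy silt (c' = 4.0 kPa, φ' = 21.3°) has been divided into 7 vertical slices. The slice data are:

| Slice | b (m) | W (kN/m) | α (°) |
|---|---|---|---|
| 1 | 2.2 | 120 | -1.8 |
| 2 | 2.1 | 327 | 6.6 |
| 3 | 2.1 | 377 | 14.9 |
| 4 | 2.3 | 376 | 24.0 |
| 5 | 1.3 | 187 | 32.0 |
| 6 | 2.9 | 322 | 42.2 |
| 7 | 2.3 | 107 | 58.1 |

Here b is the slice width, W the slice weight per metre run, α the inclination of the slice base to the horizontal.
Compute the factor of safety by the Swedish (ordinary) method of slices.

FS = 1.02

Ordinary method of slices: FS = Σ[c'·Δl_i + (W_i cosα_i)·tanφ'] / Σ W_i sinα_i, with Δl_i = b_i / cosα_i.
Slice 1: Δl = 2.2/cos(-1.8°) = 2.201 m; N'_1 = 120·cos(-1.8°) = 119.9; c'Δl = 8.80; W sinα = -3.8
Slice 2: Δl = 2.1/cos6.6° = 2.114 m; N'_2 = 327·cos6.6° = 324.8; c'Δl = 8.46; W sinα = 37.6
Slice 3: Δl = 2.1/cos14.9° = 2.173 m; N'_3 = 377·cos14.9° = 364.3; c'Δl = 8.69; W sinα = 96.9
Slice 4: Δl = 2.3/cos24.0° = 2.518 m; N'_4 = 376·cos24.0° = 343.5; c'Δl = 10.07; W sinα = 152.9
Slice 5: Δl = 1.3/cos32.0° = 1.533 m; N'_5 = 187·cos32.0° = 158.6; c'Δl = 6.13; W sinα = 99.1
Slice 6: Δl = 2.9/cos42.2° = 3.915 m; N'_6 = 322·cos42.2° = 238.5; c'Δl = 15.66; W sinα = 216.3
Slice 7: Δl = 2.3/cos58.1° = 4.352 m; N'_7 = 107·cos58.1° = 56.5; c'Δl = 17.41; W sinα = 90.8
Σc'Δl = 75.2 kN/m; ΣN' = 1606.3 kN/m; ΣW sinα = 689.9 kN/m
Resisting = 75.2 + 1606.3·tan21.3° = 75.2 + 626.3 = 701.5 kN/m
FS = 701.5 / 689.9 = 1.017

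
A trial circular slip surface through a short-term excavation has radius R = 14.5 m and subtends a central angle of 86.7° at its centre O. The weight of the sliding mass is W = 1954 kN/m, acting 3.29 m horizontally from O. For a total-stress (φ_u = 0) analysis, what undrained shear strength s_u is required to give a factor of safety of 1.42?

s_u = 28.7 kPa

FS = s_u·L_a·R / (W·d), so s_u = FS·W·d / (L_a·R).
Arc length L_a = R·θ = 14.5·(86.7°·π/180) = 14.5·1.5132 = 21.94 m
s_u = 1.42·1954·3.29 / (21.94·14.5) = 9128.7 / 318.15 = 28.69 kPa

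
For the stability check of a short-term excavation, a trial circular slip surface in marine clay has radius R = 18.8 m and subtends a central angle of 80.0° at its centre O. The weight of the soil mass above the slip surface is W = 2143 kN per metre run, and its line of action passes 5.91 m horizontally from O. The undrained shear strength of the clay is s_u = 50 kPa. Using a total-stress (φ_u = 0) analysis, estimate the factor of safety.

FS = 1.95

Taking moments about the centre O, the resisting moment is provided by the undrained shear strength acting along the arc:
Arc length L_a = R·θ = 18.8·(80.0°·π/180) = 18.8·1.3963 = 26.25 m
M_R = s_u·L_a·R = 50·26.25·18.8 = 24674.8 kN·m/m
M_D = W·d = 2143·5.91 = 12665.1 kN·m/m
FS = M_R / M_D = 24674.8 / 12665.1 = 1.948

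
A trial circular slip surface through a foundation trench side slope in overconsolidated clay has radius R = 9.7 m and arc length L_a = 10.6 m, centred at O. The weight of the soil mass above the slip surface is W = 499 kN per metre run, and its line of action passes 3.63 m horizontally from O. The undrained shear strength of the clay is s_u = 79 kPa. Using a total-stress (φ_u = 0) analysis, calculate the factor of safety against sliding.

FS = 4.48

Taking moments about the centre O, the resisting moment is provided by the undrained shear strength acting along the arc:
M_R = s_u·L_a·R = 79·10.60·9.7 = 8122.8 kN·m/m
M_D = W·d = 499·3.63 = 1811.4 kN·m/m
FS = M_R / M_D = 8122.8 / 1811.4 = 4.484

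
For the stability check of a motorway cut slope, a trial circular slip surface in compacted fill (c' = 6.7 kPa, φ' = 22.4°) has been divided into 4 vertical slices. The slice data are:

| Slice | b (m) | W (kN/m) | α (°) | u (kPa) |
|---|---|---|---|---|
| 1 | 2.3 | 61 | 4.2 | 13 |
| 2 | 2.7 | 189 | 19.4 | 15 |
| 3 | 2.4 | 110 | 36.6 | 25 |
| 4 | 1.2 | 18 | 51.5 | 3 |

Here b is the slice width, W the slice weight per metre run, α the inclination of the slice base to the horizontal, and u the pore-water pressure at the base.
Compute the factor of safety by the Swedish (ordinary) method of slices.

FS = 0.98

Ordinary method of slices: FS = Σ[c'·Δl_i + (W_i cosα_i − u_i·Δl_i)·tanφ'] / Σ W_i sinα_i, with Δl_i = b_i / cosα_i.
Slice 1: Δl = 2.3/cos4.2° = 2.306 m; N'_1 = 61·cos4.2° − 13·2.306 = 30.9; c'Δl = 15.45; W sinα = 4.5
Slice 2: Δl = 2.7/cos19.4° = 2.863 m; N'_2 = 189·cos19.4° − 15·2.863 = 135.3; c'Δl = 19.18; W sinα = 62.8
Slice 3: Δl = 2.4/cos36.6° = 2.989 m; N'_3 = 110·cos36.6° − 25·2.989 = 13.6; c'Δl = 20.03; W sinα = 65.6
Slice 4: Δl = 1.2/cos51.5° = 1.928 m; N'_4 = 18·cos51.5° − 3·1.928 = 5.4; c'Δl = 12.92; W sinα = 14.1
Σc'Δl = 67.6 kN/m; ΣN' = 185.2 kN/m; ΣW sinα = 146.9 kN/m
Resisting = 67.6 + 185.2·tan22.4° = 67.6 + 76.3 = 143.9 kN/m
FS = 143.9 / 146.9 = 0.979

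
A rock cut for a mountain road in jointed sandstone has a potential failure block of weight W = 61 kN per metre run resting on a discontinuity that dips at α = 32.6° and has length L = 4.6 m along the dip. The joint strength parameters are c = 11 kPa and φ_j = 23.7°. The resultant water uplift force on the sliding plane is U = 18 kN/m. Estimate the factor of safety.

Resolving the block weight along and normal to the plane and applying the Mohr–Coulomb strength on the joint:
N' = W cosα − U = 61·cos32.6° − 18 = 33.4 kN/m
Driving force T = W sinα = 61·sin32.6° = 32.9 kN/m
Resisting force R = c·L + N'·tanφ_j = 11·4.6 + 33.4·tan23.7° = 50.6 + 14.7 = 65.3 kN/m
FS = R / T = 65.3 / 32.9 = 1.986

FS = 1.99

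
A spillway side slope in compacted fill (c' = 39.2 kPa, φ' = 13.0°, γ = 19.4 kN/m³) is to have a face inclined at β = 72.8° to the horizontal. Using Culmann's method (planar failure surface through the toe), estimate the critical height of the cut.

Culmann's analysis gives the critical failure plane at α_cr = (β + φ')/2 = (72.8 + 13.0)/2 = 42.9°, and the critical height
H_c = (4c'/γ) · sinβ cosφ' / [1 − cos(β − φ')]
    = (4·39.2/19.4) · sin72.8°·cos13.0° / [1 − cos(59.8°)]
    = 8.082 · 0.9553·0.9744 / [1 − 0.5030]
    = 8.082 · 0.9308 / 0.4970
    = 15.14 m

H_c = 15.14 m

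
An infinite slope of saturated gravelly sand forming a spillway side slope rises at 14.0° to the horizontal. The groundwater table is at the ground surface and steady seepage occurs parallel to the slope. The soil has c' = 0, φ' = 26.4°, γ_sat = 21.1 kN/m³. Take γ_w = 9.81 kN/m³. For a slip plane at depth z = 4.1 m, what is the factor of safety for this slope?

FS = 1.07

With seepage parallel to the slope and the water table at the surface, the effective normal stress on the slip plane uses the buoyant unit weight γ' = γ_sat − γ_w while the driving shear stress uses γ_sat:
FS = [c' + γ' z cos²β tanφ'] / [γ_sat z sinβ cosβ]
(For c' = 0 this reduces to FS = (γ'/γ_sat)·tanφ'/tanβ.)
γ' = 21.1 − 9.81 = 11.29 kN/m³
Numerator = 0.0 + 11.29·4.1·cos²14.0°·tan26.4° = 0.0 + 11.29·4.1·0.9415·0.4964 = 21.633 kPa
Denominator = 21.1·4.1·sin14.0°·cos14.0° = 21.1·4.1·0.2419·0.9703 = 20.307 kPa
FS = 21.633 / 20.307 = 1.065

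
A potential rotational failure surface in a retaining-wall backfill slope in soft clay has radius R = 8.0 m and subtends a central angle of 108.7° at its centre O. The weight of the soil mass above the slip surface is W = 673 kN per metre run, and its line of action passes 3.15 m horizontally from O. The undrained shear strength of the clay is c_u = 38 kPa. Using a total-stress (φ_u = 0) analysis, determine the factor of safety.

Taking moments about the centre O, the resisting moment is provided by the undrained shear strength acting along the arc:
Arc length L_a = R·θ = 8.0·(108.7°·π/180) = 8.0·1.8972 = 15.18 m
M_R = c_u·L_a·R = 38·15.18·8.0 = 4613.9 kN·m/m
M_D = W·d = 673·3.15 = 2119.9 kN·m/m
FS = M_R / M_D = 4613.9 / 2119.9 = 2.176

FS = 2.18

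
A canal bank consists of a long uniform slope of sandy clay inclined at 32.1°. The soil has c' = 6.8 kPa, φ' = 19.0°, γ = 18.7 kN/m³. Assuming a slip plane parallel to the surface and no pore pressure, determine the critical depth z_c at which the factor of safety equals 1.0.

Setting FS = 1.00 in FS = [c' + γz cos²β tanφ'] / [γz sinβ cosβ] and solving for z:
z = c' / [γ cosβ (FS·sinβ − cosβ·tanφ')]
  = 6.8 / [18.7·cos32.1°·(1.00·sin32.1° − cos32.1°·tan19.0°)]
  = 6.8 / [18.7·0.8471·(1.00·0.5314 − 0.8471·0.3443)]
  = 6.8 / 3.7973 = 1.791 m

z_c = 1.79 m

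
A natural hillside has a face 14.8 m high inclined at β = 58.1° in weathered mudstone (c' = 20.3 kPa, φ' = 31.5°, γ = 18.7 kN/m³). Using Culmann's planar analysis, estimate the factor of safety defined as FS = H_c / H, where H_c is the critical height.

FS = 2.01

H_c = (4c'/γ) · sinβ cosφ' / [1 − cos(β − φ')]
    = (4·20.3/18.7) · sin58.1°·cos31.5° / [1 − cos26.6°]
    = 4.342 · 0.7239 / 0.1058 = 29.70 m
FS = H_c / H = 29.70 / 14.8 = 2.006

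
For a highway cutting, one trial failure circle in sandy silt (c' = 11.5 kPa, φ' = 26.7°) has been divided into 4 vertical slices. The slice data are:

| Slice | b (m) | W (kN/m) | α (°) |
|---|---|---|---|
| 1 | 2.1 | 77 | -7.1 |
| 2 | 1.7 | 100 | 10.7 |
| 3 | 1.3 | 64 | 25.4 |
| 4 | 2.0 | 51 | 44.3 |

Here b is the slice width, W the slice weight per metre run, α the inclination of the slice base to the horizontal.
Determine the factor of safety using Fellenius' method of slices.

Ordinary method of slices: FS = Σ[c'·Δl_i + (W_i cosα_i)·tanφ'] / Σ W_i sinα_i, with Δl_i = b_i / cosα_i.
Slice 1: Δl = 2.1/cos(-7.1°) = 2.116 m; N'_1 = 77·cos(-7.1°) = 76.4; c'Δl = 24.34; W sinα = -9.5
Slice 2: Δl = 1.7/cos10.7° = 1.730 m; N'_2 = 100·cos10.7° = 98.3; c'Δl = 19.90; W sinα = 18.6
Slice 3: Δl = 1.3/cos25.4° = 1.439 m; N'_3 = 64·cos25.4° = 57.8; c'Δl = 16.55; W sinα = 27.5
Slice 4: Δl = 2.0/cos44.3° = 2.794 m; N'_4 = 51·cos44.3° = 36.5; c'Δl = 32.14; W sinα = 35.6
Σc'Δl = 92.9 kN/m; ΣN' = 269.0 kN/m; ΣW sinα = 72.1 kN/m
Resisting = 92.9 + 269.0·tan26.7° = 92.9 + 135.3 = 228.2 kN/m
FS = 228.2 / 72.1 = 3.164

FS = 3.16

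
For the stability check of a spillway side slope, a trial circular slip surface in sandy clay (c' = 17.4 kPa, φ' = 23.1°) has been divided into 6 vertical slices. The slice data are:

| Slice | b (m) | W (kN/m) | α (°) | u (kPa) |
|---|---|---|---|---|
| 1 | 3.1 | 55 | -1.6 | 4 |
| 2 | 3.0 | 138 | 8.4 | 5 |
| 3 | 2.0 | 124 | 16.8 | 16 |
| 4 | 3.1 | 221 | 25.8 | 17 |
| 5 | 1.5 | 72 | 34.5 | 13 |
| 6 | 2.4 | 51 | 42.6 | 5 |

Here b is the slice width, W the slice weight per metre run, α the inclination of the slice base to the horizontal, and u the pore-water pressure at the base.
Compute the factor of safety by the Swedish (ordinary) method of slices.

FS = 2.13

Ordinary method of slices: FS = Σ[c'·Δl_i + (W_i cosα_i − u_i·Δl_i)·tanφ'] / Σ W_i sinα_i, with Δl_i = b_i / cosα_i.
Slice 1: Δl = 3.1/cos(-1.6°) = 3.101 m; N'_1 = 55·cos(-1.6°) − 4·3.101 = 42.6; c'Δl = 53.96; W sinα = -1.5
Slice 2: Δl = 3.0/cos8.4° = 3.033 m; N'_2 = 138·cos8.4° − 5·3.033 = 121.4; c'Δl = 52.77; W sinα = 20.2
Slice 3: Δl = 2.0/cos16.8° = 2.089 m; N'_3 = 124·cos16.8° − 16·2.089 = 85.3; c'Δl = 36.35; W sinα = 35.8
Slice 4: Δl = 3.1/cos25.8° = 3.443 m; N'_4 = 221·cos25.8° − 17·3.443 = 140.4; c'Δl = 59.91; W sinα = 96.2
Slice 5: Δl = 1.5/cos34.5° = 1.820 m; N'_5 = 72·cos34.5° − 13·1.820 = 35.7; c'Δl = 31.67; W sinα = 40.8
Slice 6: Δl = 2.4/cos42.6° = 3.260 m; N'_6 = 51·cos42.6° − 5·3.260 = 21.2; c'Δl = 56.73; W sinα = 34.5
Σc'Δl = 291.4 kN/m; ΣN' = 446.6 kN/m; ΣW sinα = 226.0 kN/m
Resisting = 291.4 + 446.6·tan23.1° = 291.4 + 190.5 = 481.9 kN/m
FS = 481.9 / 226.0 = 2.133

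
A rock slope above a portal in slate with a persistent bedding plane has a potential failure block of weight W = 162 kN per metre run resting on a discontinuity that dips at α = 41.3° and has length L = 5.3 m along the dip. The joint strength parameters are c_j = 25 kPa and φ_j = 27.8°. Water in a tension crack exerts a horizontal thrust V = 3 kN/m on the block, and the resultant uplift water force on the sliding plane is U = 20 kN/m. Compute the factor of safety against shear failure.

FS = 1.70

Resolving the block weight along and normal to the plane and applying the Mohr–Coulomb strength on the joint:
N' = W cosα − U − V sinα = 162·cos41.3° − 20 − 3·sin41.3° = 99.7 kN/m
Driving force T = W sinα + V cosα = 162·sin41.3° + 3·cos41.3° = 109.2 kN/m
Resisting force R = c_j·L + N'·tanφ_j = 25·5.3 + 99.7·tan27.8° = 132.5 + 52.6 = 185.1 kN/m
FS = R / T = 185.1 / 109.2 = 1.695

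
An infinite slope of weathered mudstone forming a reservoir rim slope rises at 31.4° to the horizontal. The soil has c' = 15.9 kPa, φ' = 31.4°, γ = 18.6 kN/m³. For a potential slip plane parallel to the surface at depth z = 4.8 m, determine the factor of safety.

FS = 1.40

For an infinite slope with a slip plane parallel to the surface (no pore pressure): FS = [c' + γz cos²β tanφ'] / [γz sinβ cosβ].
γz = 18.6·4.8 = 89.28 kN/m²
Numerator = 15.9 + 89.28·cos²31.4°·tan31.4° = 15.9 + 89.28·0.7285·0.6104 = 55.604 kPa
Denominator = 89.28·sin31.4°·cos31.4° = 89.28·0.5210·0.8536 = 39.704 kPa
FS = 55.604 / 39.704 = 1.400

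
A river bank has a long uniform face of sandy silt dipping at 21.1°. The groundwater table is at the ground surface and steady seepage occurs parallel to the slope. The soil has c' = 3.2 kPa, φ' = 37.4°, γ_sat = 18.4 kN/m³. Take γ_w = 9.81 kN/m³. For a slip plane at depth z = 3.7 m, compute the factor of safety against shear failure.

FS = 1.06

With seepage parallel to the slope and the water table at the surface, the effective normal stress on the slip plane uses the buoyant unit weight γ' = γ_sat − γ_w while the driving shear stress uses γ_sat:
FS = [c' + γ' z cos²β tanφ'] / [γ_sat z sinβ cosβ]
γ' = 18.4 − 9.81 = 8.59 kN/m³
Numerator = 3.2 + 8.59·3.7·cos²21.1°·tan37.4° = 3.2 + 8.59·3.7·0.8704·0.7646 = 24.351 kPa
Denominator = 18.4·3.7·sin21.1°·cos21.1° = 18.4·3.7·0.3600·0.9330 = 22.865 kPa
FS = 24.351 / 22.865 = 1.065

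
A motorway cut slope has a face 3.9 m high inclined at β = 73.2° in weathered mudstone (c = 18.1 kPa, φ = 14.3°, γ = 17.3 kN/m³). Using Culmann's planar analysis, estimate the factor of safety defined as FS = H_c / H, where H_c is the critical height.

FS = 2.06

H_c = (4c/γ) · sinβ cosφ / [1 − cos(β − φ)]
    = (4·18.1/17.3) · sin73.2°·cos14.3° / [1 − cos58.9°]
    = 4.185 · 0.9277 / 0.4835 = 8.03 m
FS = H_c / H = 8.03 / 3.9 = 2.059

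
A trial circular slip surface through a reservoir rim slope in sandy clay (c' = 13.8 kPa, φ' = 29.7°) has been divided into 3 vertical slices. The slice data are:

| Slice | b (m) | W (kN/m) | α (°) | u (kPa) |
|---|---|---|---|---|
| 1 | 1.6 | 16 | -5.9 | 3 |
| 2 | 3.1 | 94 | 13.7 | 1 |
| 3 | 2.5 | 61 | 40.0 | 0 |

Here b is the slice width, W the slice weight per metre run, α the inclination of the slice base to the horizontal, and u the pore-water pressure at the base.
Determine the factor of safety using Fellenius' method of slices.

FS = 3.25

Ordinary method of slices: FS = Σ[c'·Δl_i + (W_i cosα_i − u_i·Δl_i)·tanφ'] / Σ W_i sinα_i, with Δl_i = b_i / cosα_i.
Slice 1: Δl = 1.6/cos(-5.9°) = 1.609 m; N'_1 = 16·cos(-5.9°) − 3·1.609 = 11.1; c'Δl = 22.20; W sinα = -1.6
Slice 2: Δl = 3.1/cos13.7° = 3.191 m; N'_2 = 94·cos13.7° − 1·3.191 = 88.1; c'Δl = 44.03; W sinα = 22.3
Slice 3: Δl = 2.5/cos40.0° = 3.264 m; N'_3 = 61·cos40.0° − 0·3.264 = 46.7; c'Δl = 45.04; W sinα = 39.2
Σc'Δl = 111.3 kN/m; ΣN' = 146.0 kN/m; ΣW sinα = 59.8 kN/m
Resisting = 111.3 + 146.0·tan29.7° = 111.3 + 83.3 = 194.5 kN/m
FS = 194.5 / 59.8 = 3.251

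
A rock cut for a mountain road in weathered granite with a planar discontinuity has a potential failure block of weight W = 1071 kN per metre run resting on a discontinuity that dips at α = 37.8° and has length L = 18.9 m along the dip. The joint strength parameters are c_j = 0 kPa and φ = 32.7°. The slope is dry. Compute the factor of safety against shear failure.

Resolving the block weight along and normal to the plane and applying the Mohr–Coulomb strength on the joint:
N' = W cosα = 1071·cos37.8° = 846.3 kN/m
Driving force T = W sinα = 1071·sin37.8° = 656.4 kN/m
Resisting force R = c_j·L + N'·tanφ = 0·18.9 + 846.3·tan32.7° = 0.0 + 543.3 = 543.3 kN/m
FS = R / T = 543.3 / 656.4 = 0.828

FS = 0.83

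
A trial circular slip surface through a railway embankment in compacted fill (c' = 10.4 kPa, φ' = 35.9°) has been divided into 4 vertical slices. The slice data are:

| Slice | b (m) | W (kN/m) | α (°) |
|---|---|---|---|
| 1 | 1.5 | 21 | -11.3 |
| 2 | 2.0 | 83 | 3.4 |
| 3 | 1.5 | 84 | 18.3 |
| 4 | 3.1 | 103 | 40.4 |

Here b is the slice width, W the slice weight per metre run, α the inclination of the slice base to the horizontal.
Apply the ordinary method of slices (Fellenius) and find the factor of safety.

FS = 3.03

Ordinary method of slices: FS = Σ[c'·Δl_i + (W_i cosα_i)·tanφ'] / Σ W_i sinα_i, with Δl_i = b_i / cosα_i.
Slice 1: Δl = 1.5/cos(-11.3°) = 1.530 m; N'_1 = 21·cos(-11.3°) = 20.6; c'Δl = 15.91; W sinα = -4.1
Slice 2: Δl = 2.0/cos3.4° = 2.004 m; N'_2 = 83·cos3.4° = 82.9; c'Δl = 20.84; W sinα = 4.9
Slice 3: Δl = 1.5/cos18.3° = 1.580 m; N'_3 = 84·cos18.3° = 79.8; c'Δl = 16.43; W sinα = 26.4
Slice 4: Δl = 3.1/cos40.4° = 4.071 m; N'_4 = 103·cos40.4° = 78.4; c'Δl = 42.34; W sinα = 66.8
Σc'Δl = 95.5 kN/m; ΣN' = 261.6 kN/m; ΣW sinα = 93.9 kN/m
Resisting = 95.5 + 261.6·tan35.9° = 95.5 + 189.4 = 284.9 kN/m
FS = 284.9 / 93.9 = 3.033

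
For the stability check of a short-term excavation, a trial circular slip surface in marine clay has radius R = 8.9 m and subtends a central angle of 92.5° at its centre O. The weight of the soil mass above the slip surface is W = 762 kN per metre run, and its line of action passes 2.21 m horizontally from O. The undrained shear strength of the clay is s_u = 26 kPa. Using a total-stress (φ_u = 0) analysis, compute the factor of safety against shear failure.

FS = 1.97

Taking moments about the centre O, the resisting moment is provided by the undrained shear strength acting along the arc:
Arc length L_a = R·θ = 8.9·(92.5°·π/180) = 8.9·1.6144 = 14.37 m
M_R = s_u·L_a·R = 26·14.37·8.9 = 3324.9 kN·m/m
M_D = W·d = 762·2.21 = 1684.0 kN·m/m
FS = M_R / M_D = 3324.9 / 1684.0 = 1.974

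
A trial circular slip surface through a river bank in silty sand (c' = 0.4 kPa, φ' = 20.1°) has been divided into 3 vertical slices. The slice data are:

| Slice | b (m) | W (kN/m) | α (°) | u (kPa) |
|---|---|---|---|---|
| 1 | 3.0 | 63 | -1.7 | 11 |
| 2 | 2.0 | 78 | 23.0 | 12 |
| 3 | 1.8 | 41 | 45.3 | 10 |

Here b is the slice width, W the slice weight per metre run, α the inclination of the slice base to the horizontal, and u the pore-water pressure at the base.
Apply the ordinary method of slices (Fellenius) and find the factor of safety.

Ordinary method of slices: FS = Σ[c'·Δl_i + (W_i cosα_i − u_i·Δl_i)·tanφ'] / Σ W_i sinα_i, with Δl_i = b_i / cosα_i.
Slice 1: Δl = 3.0/cos(-1.7°) = 3.001 m; N'_1 = 63·cos(-1.7°) − 11·3.001 = 30.0; c'Δl = 1.20; W sinα = -1.9
Slice 2: Δl = 2.0/cos23.0° = 2.173 m; N'_2 = 78·cos23.0° − 12·2.173 = 45.7; c'Δl = 0.87; W sinα = 30.5
Slice 3: Δl = 1.8/cos45.3° = 2.559 m; N'_3 = 41·cos45.3° − 10·2.559 = 3.2; c'Δl = 1.02; W sinα = 29.1
Σc'Δl = 3.1 kN/m; ΣN' = 78.9 kN/m; ΣW sinα = 57.8 kN/m
Resisting = 3.1 + 78.9·tan20.1° = 3.1 + 28.9 = 32.0 kN/m
FS = 32.0 / 57.8 = 0.554

FS = 0.55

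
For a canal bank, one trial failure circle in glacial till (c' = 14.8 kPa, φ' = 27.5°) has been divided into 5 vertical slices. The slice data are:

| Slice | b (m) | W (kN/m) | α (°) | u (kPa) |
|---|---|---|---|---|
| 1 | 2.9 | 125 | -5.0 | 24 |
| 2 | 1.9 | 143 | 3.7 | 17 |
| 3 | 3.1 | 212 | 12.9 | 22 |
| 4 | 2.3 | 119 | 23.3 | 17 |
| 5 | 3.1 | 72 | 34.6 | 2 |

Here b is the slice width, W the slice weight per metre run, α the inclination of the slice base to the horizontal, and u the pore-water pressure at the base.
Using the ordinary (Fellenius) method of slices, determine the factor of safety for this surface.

FS = 3.22

Ordinary method of slices: FS = Σ[c'·Δl_i + (W_i cosα_i − u_i·Δl_i)·tanφ'] / Σ W_i sinα_i, with Δl_i = b_i / cosα_i.
Slice 1: Δl = 2.9/cos(-5.0°) = 2.911 m; N'_1 = 125·cos(-5.0°) − 24·2.911 = 54.7; c'Δl = 43.08; W sinα = -10.9
Slice 2: Δl = 1.9/cos3.7° = 1.904 m; N'_2 = 143·cos3.7° − 17·1.904 = 110.3; c'Δl = 28.18; W sinα = 9.2
Slice 3: Δl = 3.1/cos12.9° = 3.180 m; N'_3 = 212·cos12.9° − 22·3.180 = 136.7; c'Δl = 47.07; W sinα = 47.3
Slice 4: Δl = 2.3/cos23.3° = 2.504 m; N'_4 = 119·cos23.3° − 17·2.504 = 66.7; c'Δl = 37.06; W sinα = 47.1
Slice 5: Δl = 3.1/cos34.6° = 3.766 m; N'_5 = 72·cos34.6° − 2·3.766 = 51.7; c'Δl = 55.74; W sinα = 40.9
Σc'Δl = 211.1 kN/m; ΣN' = 420.1 kN/m; ΣW sinα = 133.6 kN/m
Resisting = 211.1 + 420.1·tan27.5° = 211.1 + 218.7 = 429.8 kN/m
FS = 429.8 / 133.6 = 3.217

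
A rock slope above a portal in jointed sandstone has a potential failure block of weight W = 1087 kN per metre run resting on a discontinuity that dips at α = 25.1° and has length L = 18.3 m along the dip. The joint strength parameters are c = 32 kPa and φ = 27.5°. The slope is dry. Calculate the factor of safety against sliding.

FS = 2.38

Resolving the block weight along and normal to the plane and applying the Mohr–Coulomb strength on the joint:
N' = W cosα = 1087·cos25.1° = 984.4 kN/m
Driving force T = W sinα = 1087·sin25.1° = 461.1 kN/m
Resisting force R = c·L + N'·tanφ = 32·18.3 + 984.4·tan27.5° = 585.6 + 512.4 = 1098.0 kN/m
FS = R / T = 1098.0 / 461.1 = 2.381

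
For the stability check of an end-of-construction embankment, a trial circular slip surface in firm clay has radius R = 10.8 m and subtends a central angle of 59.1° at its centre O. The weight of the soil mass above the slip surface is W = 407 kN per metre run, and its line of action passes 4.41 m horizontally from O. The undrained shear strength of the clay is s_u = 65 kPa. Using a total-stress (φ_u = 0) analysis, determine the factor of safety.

FS = 4.36

Taking moments about the centre O, the resisting moment is provided by the undrained shear strength acting along the arc:
Arc length L_a = R·θ = 10.8·(59.1°·π/180) = 10.8·1.0315 = 11.14 m
M_R = s_u·L_a·R = 65·11.14·10.8 = 7820.3 kN·m/m
M_D = W·d = 407·4.41 = 1794.9 kN·m/m
FS = M_R / M_D = 7820.3 / 1794.9 = 4.357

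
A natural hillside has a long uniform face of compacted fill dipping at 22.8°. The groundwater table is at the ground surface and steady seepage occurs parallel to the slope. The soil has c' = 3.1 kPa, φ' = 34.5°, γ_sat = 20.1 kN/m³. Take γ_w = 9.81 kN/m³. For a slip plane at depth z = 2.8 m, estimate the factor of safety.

With seepage parallel to the slope and the water table at the surface, the effective normal stress on the slip plane uses the buoyant unit weight γ' = γ_sat − γ_w while the driving shear stress uses γ_sat:
FS = [c' + γ' z cos²β tanφ'] / [γ_sat z sinβ cosβ]
γ' = 20.1 − 9.81 = 10.29 kN/m³
Numerator = 3.1 + 10.29·2.8·cos²22.8°·tan34.5° = 3.1 + 10.29·2.8·0.8498·0.6873 = 19.928 kPa
Denominator = 20.1·2.8·sin22.8°·cos22.8° = 20.1·2.8·0.3875·0.9219 = 20.105 kPa
FS = 19.928 / 20.105 = 0.991

FS = 0.99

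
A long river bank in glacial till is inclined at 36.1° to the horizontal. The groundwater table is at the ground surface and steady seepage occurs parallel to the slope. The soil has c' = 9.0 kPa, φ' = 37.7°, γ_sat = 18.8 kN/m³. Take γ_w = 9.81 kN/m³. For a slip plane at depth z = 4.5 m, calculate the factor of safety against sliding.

With seepage parallel to the slope and the water table at the surface, the effective normal stress on the slip plane uses the buoyant unit weight γ' = γ_sat − γ_w while the driving shear stress uses γ_sat:
FS = [c' + γ' z cos²β tanφ'] / [γ_sat z sinβ cosβ]
γ' = 18.8 − 9.81 = 8.99 kN/m³
Numerator = 9.0 + 8.99·4.5·cos²36.1°·tan37.7° = 9.0 + 8.99·4.5·0.6528·0.7729 = 29.413 kPa
Denominator = 18.8·4.5·sin36.1°·cos36.1° = 18.8·4.5·0.5892·0.8080 = 40.275 kPa
FS = 29.413 / 40.275 = 0.730

FS = 0.73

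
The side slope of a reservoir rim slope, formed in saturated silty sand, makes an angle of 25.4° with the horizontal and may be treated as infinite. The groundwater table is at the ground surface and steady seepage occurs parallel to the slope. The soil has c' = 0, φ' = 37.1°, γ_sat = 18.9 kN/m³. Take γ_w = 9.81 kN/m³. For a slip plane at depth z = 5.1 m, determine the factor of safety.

With seepage parallel to the slope and the water table at the surface, the effective normal stress on the slip plane uses the buoyant unit weight γ' = γ_sat − γ_w while the driving shear stress uses γ_sat:
FS = [c' + γ' z cos²β tanφ'] / [γ_sat z sinβ cosβ]
(For c' = 0 this reduces to FS = (γ'/γ_sat)·tanφ'/tanβ.)
γ' = 18.9 − 9.81 = 9.09 kN/m³
Numerator = 0.0 + 9.09·5.1·cos²25.4°·tan37.1° = 0.0 + 9.09·5.1·0.8160·0.7563 = 28.610 kPa
Denominator = 18.9·5.1·sin25.4°·cos25.4° = 18.9·5.1·0.4289·0.9033 = 37.348 kPa
FS = 28.610 / 37.348 = 0.766

FS = 0.77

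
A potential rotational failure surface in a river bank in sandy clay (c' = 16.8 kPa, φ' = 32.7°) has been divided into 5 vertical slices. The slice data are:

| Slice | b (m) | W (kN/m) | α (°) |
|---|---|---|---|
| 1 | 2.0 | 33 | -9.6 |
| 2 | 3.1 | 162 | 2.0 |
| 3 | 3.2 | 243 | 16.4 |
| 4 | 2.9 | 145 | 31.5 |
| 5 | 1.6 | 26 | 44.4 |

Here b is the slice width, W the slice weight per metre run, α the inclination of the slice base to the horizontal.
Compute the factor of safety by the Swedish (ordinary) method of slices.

FS = 3.70

Ordinary method of slices: FS = Σ[c'·Δl_i + (W_i cosα_i)·tanφ'] / Σ W_i sinα_i, with Δl_i = b_i / cosα_i.
Slice 1: Δl = 2.0/cos(-9.6°) = 2.028 m; N'_1 = 33·cos(-9.6°) = 32.5; c'Δl = 34.08; W sinα = -5.5
Slice 2: Δl = 3.1/cos2.0° = 3.102 m; N'_2 = 162·cos2.0° = 161.9; c'Δl = 52.11; W sinα = 5.7
Slice 3: Δl = 3.2/cos16.4° = 3.336 m; N'_3 = 243·cos16.4° = 233.1; c'Δl = 56.04; W sinα = 68.6
Slice 4: Δl = 2.9/cos31.5° = 3.401 m; N'_4 = 145·cos31.5° = 123.6; c'Δl = 57.14; W sinα = 75.8
Slice 5: Δl = 1.6/cos44.4° = 2.239 m; N'_5 = 26·cos44.4° = 18.6; c'Δl = 37.62; W sinα = 18.2
Σc'Δl = 237.0 kN/m; ΣN' = 569.8 kN/m; ΣW sinα = 162.7 kN/m
Resisting = 237.0 + 569.8·tan32.7° = 237.0 + 365.8 = 602.8 kN/m
FS = 602.8 / 162.7 = 3.705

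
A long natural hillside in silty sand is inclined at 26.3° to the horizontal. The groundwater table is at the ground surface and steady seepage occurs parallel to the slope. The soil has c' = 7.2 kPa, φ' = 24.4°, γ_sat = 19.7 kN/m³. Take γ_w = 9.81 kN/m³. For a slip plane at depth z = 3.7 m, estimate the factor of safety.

With seepage parallel to the slope and the water table at the surface, the effective normal stress on the slip plane uses the buoyant unit weight γ' = γ_sat − γ_w while the driving shear stress uses γ_sat:
FS = [c' + γ' z cos²β tanφ'] / [γ_sat z sinβ cosβ]
γ' = 19.7 − 9.81 = 9.89 kN/m³
Numerator = 7.2 + 9.89·3.7·cos²26.3°·tan24.4° = 7.2 + 9.89·3.7·0.8037·0.4536 = 20.541 kPa
Denominator = 19.7·3.7·sin26.3°·cos26.3° = 19.7·3.7·0.4431·0.8965 = 28.952 kPa
FS = 20.541 / 28.952 = 0.709

FS = 0.71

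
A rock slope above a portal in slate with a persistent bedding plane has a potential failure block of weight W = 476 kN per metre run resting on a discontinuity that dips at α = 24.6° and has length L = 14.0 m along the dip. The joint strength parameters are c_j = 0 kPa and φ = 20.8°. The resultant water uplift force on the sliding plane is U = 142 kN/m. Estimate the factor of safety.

Resolving the block weight along and normal to the plane and applying the Mohr–Coulomb strength on the joint:
N' = W cosα − U = 476·cos24.6° − 142 = 290.8 kN/m
Driving force T = W sinα = 476·sin24.6° = 198.1 kN/m
Resisting force R = c_j·L + N'·tanφ = 0·14.0 + 290.8·tan20.8° = 0.0 + 110.5 = 110.5 kN/m
FS = R / T = 110.5 / 198.1 = 0.557

FS = 0.56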